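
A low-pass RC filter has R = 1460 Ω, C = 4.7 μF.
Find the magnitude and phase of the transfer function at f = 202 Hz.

Step 1 — Angular frequency: ω = 2π·202 = 1269 rad/s.
Step 2 — Transfer function: H(jω) = 1/(1 + jωRC).
Step 3 — Denominator: 1 + jωRC = 1 + j·1269·1460·4.7e-06 = 1 + j8.709.
Step 4 — H = 0.01301 - j0.1133.
Step 5 — Magnitude: |H| = 0.1141 (-18.9 dB); phase: φ = -83.4°.

|H| = 0.1141 (-18.9 dB), φ = -83.4°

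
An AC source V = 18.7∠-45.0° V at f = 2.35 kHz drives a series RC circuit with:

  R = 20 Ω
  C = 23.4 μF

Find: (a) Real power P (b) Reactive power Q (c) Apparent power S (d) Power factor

Step 1 — Angular frequency: ω = 2π·f = 2π·2350 = 1.477e+04 rad/s.
Step 2 — Component impedances:
  R: Z = R = 20 Ω
  C: Z = 1/(jωC) = -j/(ω·C) = 0 - j2.894 Ω
Step 3 — Series combination: Z_total = R + C = 20 - j2.894 Ω = 20.21∠-8.2° Ω.
Step 4 — Source phasor: V = 18.7∠-45.0° V = 13.22 - j13.22 V.
Step 5 — Current: I = V / Z = 0.7413 - j0.5539 A = 0.9254∠-36.8° A.
Step 6 — Complex power: S = V·I* = 17.13 - j2.478 VA.
Step 7 — Real power: P = Re(S) = 17.13 W.
Step 8 — Reactive power: Q = Im(S) = -2.478 VAR.
Step 9 — Apparent power: |S| = 17.3 VA.
Step 10 — Power factor: PF = P/|S| = 0.9897 (leading).

(a) P = 17.13 W  (b) Q = -2.478 VAR  (c) S = 17.3 VA  (d) PF = 0.9897 (leading)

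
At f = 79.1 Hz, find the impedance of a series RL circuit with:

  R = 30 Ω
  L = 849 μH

Step 1 — Angular frequency: ω = 2π·f = 2π·79.1 = 497 rad/s.
Step 2 — Component impedances:
  R: Z = R = 30 Ω
  L: Z = jωL = j·497·0.000849 = 0 + j0.422 Ω
Step 3 — Series combination: Z_total = R + L = 30 + j0.422 Ω = 30∠0.8° Ω.

Z = 30 + j0.422 Ω = 30∠0.8° Ω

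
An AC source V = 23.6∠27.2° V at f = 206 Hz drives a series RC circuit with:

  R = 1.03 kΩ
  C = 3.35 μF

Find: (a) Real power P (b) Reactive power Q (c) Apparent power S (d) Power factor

Step 1 — Angular frequency: ω = 2π·f = 2π·206 = 1294 rad/s.
Step 2 — Component impedances:
  R: Z = R = 1030 Ω
  C: Z = 1/(jωC) = -j/(ω·C) = 0 - j230.6 Ω
Step 3 — Series combination: Z_total = R + C = 1030 - j230.6 Ω = 1056∠-12.6° Ω.
Step 4 — Source phasor: V = 23.6∠27.2° V = 20.99 + j10.79 V.
Step 5 — Current: I = V / Z = 0.01717 + j0.01432 A = 0.02236∠39.8° A.
Step 6 — Complex power: S = V·I* = 0.5149 - j0.1153 VA.
Step 7 — Real power: P = Re(S) = 0.5149 W.
Step 8 — Reactive power: Q = Im(S) = -0.1153 VAR.
Step 9 — Apparent power: |S| = 0.5277 VA.
Step 10 — Power factor: PF = P/|S| = 0.9758 (leading).

(a) P = 0.5149 W  (b) Q = -0.1153 VAR  (c) S = 0.5277 VA  (d) PF = 0.9758 (leading)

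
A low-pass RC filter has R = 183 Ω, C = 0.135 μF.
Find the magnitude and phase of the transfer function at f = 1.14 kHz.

Step 1 — Angular frequency: ω = 2π·1140 = 7163 rad/s.
Step 2 — Transfer function: H(jω) = 1/(1 + jωRC).
Step 3 — Denominator: 1 + jωRC = 1 + j·7163·183·1.35e-07 = 1 + j0.177.
Step 4 — H = 0.9696 - j0.1716.
Step 5 — Magnitude: |H| = 0.9847 (-0.1 dB); phase: φ = -10.0°.

|H| = 0.9847 (-0.1 dB), φ = -10.0°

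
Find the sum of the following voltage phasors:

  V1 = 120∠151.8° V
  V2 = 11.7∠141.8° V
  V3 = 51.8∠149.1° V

Step 1 — Convert each phasor to rectangular form:
  V1 = 120·(cos(151.8°) + j·sin(151.8°)) = -105.8 + j56.71 V
  V2 = 11.7·(cos(141.8°) + j·sin(141.8°)) = -9.195 + j7.235 V
  V3 = 51.8·(cos(149.1°) + j·sin(149.1°)) = -44.45 + j26.6 V
Step 2 — Sum components: V_total = -159.4 + j90.54 V.
Step 3 — Convert to polar: |V_total| = 183.3 V, ∠V_total = 150.4°.

V_total = 183.3∠150.4° V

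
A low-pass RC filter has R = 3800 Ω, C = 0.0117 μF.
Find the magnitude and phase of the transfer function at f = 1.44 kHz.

Step 1 — Angular frequency: ω = 2π·1440 = 9048 rad/s.
Step 2 — Transfer function: H(jω) = 1/(1 + jωRC).
Step 3 — Denominator: 1 + jωRC = 1 + j·9048·3800·1.17e-08 = 1 + j0.4023.
Step 4 — H = 0.8607 - j0.3462.
Step 5 — Magnitude: |H| = 0.9278 (-0.7 dB); phase: φ = -21.9°.

|H| = 0.9278 (-0.7 dB), φ = -21.9°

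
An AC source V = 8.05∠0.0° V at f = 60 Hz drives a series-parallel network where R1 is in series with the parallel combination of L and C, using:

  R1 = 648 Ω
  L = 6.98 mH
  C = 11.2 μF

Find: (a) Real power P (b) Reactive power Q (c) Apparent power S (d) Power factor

Step 1 — Angular frequency: ω = 2π·f = 2π·60 = 377 rad/s.
Step 2 — Component impedances:
  R1: Z = R = 648 Ω
  L: Z = jωL = j·377·0.00698 = 0 + j2.631 Ω
  C: Z = 1/(jωC) = -j/(ω·C) = 0 - j236.8 Ω
Step 3 — Parallel branch: L || C = 1/(1/L + 1/C) = 0 + j2.661 Ω.
Step 4 — Series with R1: Z_total = R1 + (L || C) = 648 + j2.661 Ω = 648∠0.2° Ω.
Step 5 — Source phasor: V = 8.05∠0.0° V = 8.05 V.
Step 6 — Current: I = V / Z = 0.01242 - j5.101e-05 A = 0.01242∠-0.2° A.
Step 7 — Complex power: S = V·I* = 0.1 + j0.0004107 VA.
Step 8 — Real power: P = Re(S) = 0.1 W.
Step 9 — Reactive power: Q = Im(S) = 0.0004107 VAR.
Step 10 — Apparent power: |S| = 0.1 VA.
Step 11 — Power factor: PF = P/|S| = 1 (lagging).

(a) P = 0.1 W  (b) Q = 0.0004107 VAR  (c) S = 0.1 VA  (d) PF = 1 (lagging)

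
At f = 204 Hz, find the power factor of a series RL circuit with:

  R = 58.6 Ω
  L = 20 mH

Step 1 — Angular frequency: ω = 2π·f = 2π·204 = 1282 rad/s.
Step 2 — Component impedances:
  R: Z = R = 58.6 Ω
  L: Z = jωL = j·1282·0.02 = 0 + j25.64 Ω
Step 3 — Series combination: Z_total = R + L = 58.6 + j25.64 Ω = 63.96∠23.6° Ω.
Step 4 — Power factor: PF = cos(φ) = Re(Z)/|Z| = 58.6/63.96 = 0.9162.
Step 5 — Type: Im(Z) = 25.64 ⇒ lagging (phase φ = 23.6°).

PF = 0.9162 (lagging, φ = 23.6°)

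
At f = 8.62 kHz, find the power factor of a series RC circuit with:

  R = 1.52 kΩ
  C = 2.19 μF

Step 1 — Angular frequency: ω = 2π·f = 2π·8620 = 5.416e+04 rad/s.
Step 2 — Component impedances:
  R: Z = R = 1520 Ω
  C: Z = 1/(jωC) = -j/(ω·C) = 0 - j8.431 Ω
Step 3 — Series combination: Z_total = R + C = 1520 - j8.431 Ω = 1520∠-0.3° Ω.
Step 4 — Power factor: PF = cos(φ) = Re(Z)/|Z| = 1520/1520 = 1.
Step 5 — Type: Im(Z) = -8.431 ⇒ leading (phase φ = -0.3°).

PF = 1 (leading, φ = -0.3°)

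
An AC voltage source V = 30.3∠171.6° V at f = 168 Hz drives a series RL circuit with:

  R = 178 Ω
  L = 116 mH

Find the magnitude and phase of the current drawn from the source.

Step 1 — Angular frequency: ω = 2π·f = 2π·168 = 1056 rad/s.
Step 2 — Component impedances:
  R: Z = R = 178 Ω
  L: Z = jωL = j·1056·0.116 = 0 + j122.4 Ω
Step 3 — Series combination: Z_total = R + L = 178 + j122.4 Ω = 216∠34.5° Ω.
Step 4 — Source phasor: V = 30.3∠171.6° V = -29.97 + j4.426 V.
Step 5 — Ohm's law: I = V / Z_total = (-29.97 + j4.426) / (178 + j122.4) = -0.1027 + j0.09551 A.
Step 6 — Convert to polar: |I| = 0.1402 A, ∠I = 137.1°.

I = 0.1402∠137.1° A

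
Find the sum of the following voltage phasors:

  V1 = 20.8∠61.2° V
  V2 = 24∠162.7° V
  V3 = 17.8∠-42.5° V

Step 1 — Convert each phasor to rectangular form:
  V1 = 20.8·(cos(61.2°) + j·sin(61.2°)) = 10.02 + j18.23 V
  V2 = 24·(cos(162.7°) + j·sin(162.7°)) = -22.91 + j7.137 V
  V3 = 17.8·(cos(-42.5°) + j·sin(-42.5°)) = 13.12 - j12.03 V
Step 2 — Sum components: V_total = 0.2298 + j13.34 V.
Step 3 — Convert to polar: |V_total| = 13.34 V, ∠V_total = 89.0°.

V_total = 13.34∠89.0° V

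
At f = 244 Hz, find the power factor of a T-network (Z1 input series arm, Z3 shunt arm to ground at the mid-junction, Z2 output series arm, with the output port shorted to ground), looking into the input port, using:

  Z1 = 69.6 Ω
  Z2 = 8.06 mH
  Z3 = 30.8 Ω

Step 1 — Angular frequency: ω = 2π·f = 2π·244 = 1533 rad/s.
Step 2 — Component impedances:
  Z1: Z = R = 69.6 Ω
  Z2: Z = jωL = j·1533·0.00806 = 0 + j12.36 Ω
  Z3: Z = R = 30.8 Ω
Step 3 — With the output port shorted to ground, the output series arm Z2 runs from the junction to ground; the shunt arm Z3 also runs from the junction to ground. They appear in parallel: Z3 || Z2 = 4.27 + j10.64 Ω.
Step 4 — Series with input arm Z1: Z_in = Z1 + (Z3 || Z2) = 73.87 + j10.64 Ω = 74.63∠8.2° Ω.
Step 5 — Power factor: PF = cos(φ) = Re(Z)/|Z| = 73.87/74.63 = 0.9898.
Step 6 — Type: Im(Z) = 10.64 ⇒ lagging (phase φ = 8.2°).

PF = 0.9898 (lagging, φ = 8.2°)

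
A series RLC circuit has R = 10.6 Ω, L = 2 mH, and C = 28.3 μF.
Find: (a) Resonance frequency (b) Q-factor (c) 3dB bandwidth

Step 1 — Resonance: ω₀ = 1/√(LC) = 1/√(0.002·2.83e-05) = 4203 rad/s.
Step 2 — f₀ = ω₀/(2π) = 669 Hz.
Step 3 — Series Q: Q = ω₀L/R = 4203·0.002/10.6 = 0.7931.
Step 4 — Bandwidth: Δω = ω₀/Q = 5300 rad/s; BW = Δω/(2π) = 843.5 Hz.

(a) f₀ = 669 Hz  (b) Q = 0.7931  (c) BW = 843.5 Hz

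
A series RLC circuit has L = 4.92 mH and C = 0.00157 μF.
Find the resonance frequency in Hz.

Step 1 — Resonance condition Im(Z)=0 gives ω₀ = 1/√(LC).
Step 2 — ω₀ = 1/√(0.00492·1.57e-09) = 3.598e+05 rad/s.
Step 3 — f₀ = ω₀/(2π) = 5.726e+04 Hz.

f₀ = 5.726e+04 Hz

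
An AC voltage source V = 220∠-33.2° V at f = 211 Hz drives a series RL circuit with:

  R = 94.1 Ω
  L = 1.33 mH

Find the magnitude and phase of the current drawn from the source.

Step 1 — Angular frequency: ω = 2π·f = 2π·211 = 1326 rad/s.
Step 2 — Component impedances:
  R: Z = R = 94.1 Ω
  L: Z = jωL = j·1326·0.00133 = 0 + j1.763 Ω
Step 3 — Series combination: Z_total = R + L = 94.1 + j1.763 Ω = 94.12∠1.1° Ω.
Step 4 — Source phasor: V = 220∠-33.2° V = 184.1 - j120.5 V.
Step 5 — Ohm's law: I = V / Z_total = (184.1 - j120.5) / (94.1 + j1.763) = 1.932 - j1.316 A.
Step 6 — Convert to polar: |I| = 2.338 A, ∠I = -34.3°.

I = 2.338∠-34.3° A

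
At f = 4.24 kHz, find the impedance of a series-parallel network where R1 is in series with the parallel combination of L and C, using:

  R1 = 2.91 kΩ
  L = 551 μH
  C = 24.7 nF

Step 1 — Angular frequency: ω = 2π·f = 2π·4240 = 2.664e+04 rad/s.
Step 2 — Component impedances:
  R1: Z = R = 2910 Ω
  L: Z = jωL = j·2.664e+04·0.000551 = 0 + j14.68 Ω
  C: Z = 1/(jωC) = -j/(ω·C) = 0 - j1520 Ω
Step 3 — Parallel branch: L || C = 1/(1/L + 1/C) = 0 + j14.82 Ω.
Step 4 — Series with R1: Z_total = R1 + (L || C) = 2910 + j14.82 Ω = 2910∠0.3° Ω.

Z = 2910 + j14.82 Ω = 2910∠0.3° Ω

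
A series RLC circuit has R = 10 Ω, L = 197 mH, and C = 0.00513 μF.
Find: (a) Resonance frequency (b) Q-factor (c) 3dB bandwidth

Step 1 — Resonance condition Im(Z)=0 gives ω₀ = 1/√(LC).
Step 2 — ω₀ = 1/√(0.197·5.13e-09) = 3.146e+04 rad/s.
Step 3 — f₀ = ω₀/(2π) = 5006 Hz.
Step 4 — Series Q: Q = ω₀L/R = 3.146e+04·0.197/10 = 619.7.
Step 5 — 3dB bandwidth: Δω = ω₀/Q = 50.76 rad/s; BW = Δω/(2π) = 8.079 Hz.

(a) f₀ = 5006 Hz  (b) Q = 619.7  (c) BW = 8.079 Hz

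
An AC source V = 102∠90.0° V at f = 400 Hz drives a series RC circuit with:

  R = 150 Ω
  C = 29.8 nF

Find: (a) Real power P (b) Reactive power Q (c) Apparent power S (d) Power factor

Step 1 — Angular frequency: ω = 2π·f = 2π·400 = 2513 rad/s.
Step 2 — Component impedances:
  R: Z = R = 150 Ω
  C: Z = 1/(jωC) = -j/(ω·C) = 0 - j1.335e+04 Ω
Step 3 — Series combination: Z_total = R + C = 150 - j1.335e+04 Ω = 1.335e+04∠-89.4° Ω.
Step 4 — Source phasor: V = 102∠90.0° V = 0 + j102 V.
Step 5 — Current: I = V / Z = -0.007638 + j8.581e-05 A = 0.007639∠179.4° A.
Step 6 — Complex power: S = V·I* = 0.008753 - j0.7791 VA.
Step 7 — Real power: P = Re(S) = 0.008753 W.
Step 8 — Reactive power: Q = Im(S) = -0.7791 VAR.
Step 9 — Apparent power: |S| = 0.7792 VA.
Step 10 — Power factor: PF = P/|S| = 0.01123 (leading).

(a) P = 0.008753 W  (b) Q = -0.7791 VAR  (c) S = 0.7792 VA  (d) PF = 0.01123 (leading)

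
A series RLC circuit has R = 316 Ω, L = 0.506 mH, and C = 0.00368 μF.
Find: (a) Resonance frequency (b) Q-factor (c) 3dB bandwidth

Step 1 — Resonance: ω₀ = 1/√(LC) = 1/√(0.000506·3.68e-09) = 7.328e+05 rad/s.
Step 2 — f₀ = ω₀/(2π) = 1.166e+05 Hz.
Step 3 — Series Q: Q = ω₀L/R = 7.328e+05·0.000506/316 = 1.173.
Step 4 — Bandwidth: Δω = ω₀/Q = 6.245e+05 rad/s; BW = Δω/(2π) = 9.939e+04 Hz.

(a) f₀ = 1.166e+05 Hz  (b) Q = 1.173  (c) BW = 9.939e+04 Hz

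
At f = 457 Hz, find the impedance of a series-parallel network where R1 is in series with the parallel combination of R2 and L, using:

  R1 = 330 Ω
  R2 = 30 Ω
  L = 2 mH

Step 1 — Angular frequency: ω = 2π·f = 2π·457 = 2871 rad/s.
Step 2 — Component impedances:
  R1: Z = R = 330 Ω
  R2: Z = R = 30 Ω
  L: Z = jωL = j·2871·0.002 = 0 + j5.743 Ω
Step 3 — Parallel branch: R2 || L = 1/(1/R2 + 1/L) = 1.06 + j5.54 Ω.
Step 4 — Series with R1: Z_total = R1 + (R2 || L) = 331.1 + j5.54 Ω = 331.1∠1.0° Ω.

Z = 331.1 + j5.54 Ω = 331.1∠1.0° Ω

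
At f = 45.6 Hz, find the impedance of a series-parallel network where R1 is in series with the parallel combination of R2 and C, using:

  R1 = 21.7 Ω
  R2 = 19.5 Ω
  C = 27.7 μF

Step 1 — Angular frequency: ω = 2π·f = 2π·45.6 = 286.5 rad/s.
Step 2 — Component impedances:
  R1: Z = R = 21.7 Ω
  R2: Z = R = 19.5 Ω
  C: Z = 1/(jωC) = -j/(ω·C) = 0 - j126 Ω
Step 3 — Parallel branch: R2 || C = 1/(1/R2 + 1/C) = 19.04 - j2.947 Ω.
Step 4 — Series with R1: Z_total = R1 + (R2 || C) = 40.74 - j2.947 Ω = 40.85∠-4.1° Ω.

Z = 40.74 - j2.947 Ω = 40.85∠-4.1° Ω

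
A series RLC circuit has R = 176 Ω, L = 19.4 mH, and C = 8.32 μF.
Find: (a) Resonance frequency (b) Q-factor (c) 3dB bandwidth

Step 1 — Resonance condition Im(Z)=0 gives ω₀ = 1/√(LC).
Step 2 — ω₀ = 1/√(0.0194·8.32e-06) = 2489 rad/s.
Step 3 — f₀ = ω₀/(2π) = 396.1 Hz.
Step 4 — Series Q: Q = ω₀L/R = 2489·0.0194/176 = 0.2744.
Step 5 — 3dB bandwidth: Δω = ω₀/Q = 9072 rad/s; BW = Δω/(2π) = 1444 Hz.

(a) f₀ = 396.1 Hz  (b) Q = 0.2744  (c) BW = 1444 Hz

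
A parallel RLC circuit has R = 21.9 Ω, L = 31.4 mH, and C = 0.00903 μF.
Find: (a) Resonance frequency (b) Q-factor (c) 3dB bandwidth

Step 1 — Resonance: ω₀ = 1/√(LC) = 1/√(0.0314·9.03e-09) = 5.939e+04 rad/s.
Step 2 — f₀ = ω₀/(2π) = 9452 Hz.
Step 3 — Parallel Q: Q = R/(ω₀L) = 21.9/(5.939e+04·0.0314) = 0.01174.
Step 4 — Bandwidth: Δω = ω₀/Q = 5.057e+06 rad/s; BW = Δω/(2π) = 8.048e+05 Hz.

(a) f₀ = 9452 Hz  (b) Q = 0.01174  (c) BW = 8.048e+05 Hz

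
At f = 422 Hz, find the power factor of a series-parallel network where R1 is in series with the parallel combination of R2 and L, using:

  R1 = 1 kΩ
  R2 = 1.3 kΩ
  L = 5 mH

Step 1 — Angular frequency: ω = 2π·f = 2π·422 = 2652 rad/s.
Step 2 — Component impedances:
  R1: Z = R = 1000 Ω
  R2: Z = R = 1300 Ω
  L: Z = jωL = j·2652·0.005 = 0 + j13.26 Ω
Step 3 — Parallel branch: R2 || L = 1/(1/R2 + 1/L) = 0.1352 + j13.26 Ω.
Step 4 — Series with R1: Z_total = R1 + (R2 || L) = 1000 + j13.26 Ω = 1000∠0.8° Ω.
Step 5 — Power factor: PF = cos(φ) = Re(Z)/|Z| = 1000.1/1000.2 = 0.9999.
Step 6 — Type: Im(Z) = 13.26 ⇒ lagging (phase φ = 0.8°).

PF = 0.9999 (lagging, φ = 0.8°)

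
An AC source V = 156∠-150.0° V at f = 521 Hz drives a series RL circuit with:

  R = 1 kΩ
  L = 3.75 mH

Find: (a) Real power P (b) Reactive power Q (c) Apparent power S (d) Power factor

Step 1 — Angular frequency: ω = 2π·f = 2π·521 = 3274 rad/s.
Step 2 — Component impedances:
  R: Z = R = 1000 Ω
  L: Z = jωL = j·3274·0.00375 = 0 + j12.28 Ω
Step 3 — Series combination: Z_total = R + L = 1000 + j12.28 Ω = 1000∠0.7° Ω.
Step 4 — Source phasor: V = 156∠-150.0° V = -135.1 - j78 V.
Step 5 — Current: I = V / Z = -0.136 - j0.07633 A = 0.156∠-150.7° A.
Step 6 — Complex power: S = V·I* = 24.33 + j0.2987 VA.
Step 7 — Real power: P = Re(S) = 24.33 W.
Step 8 — Reactive power: Q = Im(S) = 0.2987 VAR.
Step 9 — Apparent power: |S| = 24.33 VA.
Step 10 — Power factor: PF = P/|S| = 0.9999 (lagging).

(a) P = 24.33 W  (b) Q = 0.2987 VAR  (c) S = 24.33 VA  (d) PF = 0.9999 (lagging)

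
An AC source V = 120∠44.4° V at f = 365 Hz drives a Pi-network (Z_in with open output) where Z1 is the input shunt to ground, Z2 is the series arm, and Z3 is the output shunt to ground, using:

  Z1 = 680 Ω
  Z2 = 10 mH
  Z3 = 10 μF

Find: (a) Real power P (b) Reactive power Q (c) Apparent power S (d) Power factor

Step 1 — Angular frequency: ω = 2π·f = 2π·365 = 2293 rad/s.
Step 2 — Component impedances:
  Z1: Z = R = 680 Ω
  Z2: Z = jωL = j·2293·0.01 = 0 + j22.93 Ω
  Z3: Z = 1/(jωC) = -j/(ω·C) = 0 - j43.6 Ω
Step 3 — With open output, the series arm Z2 and the output shunt Z3 appear in series to ground: Z2 + Z3 = 0 - j20.67 Ω.
Step 4 — Parallel with input shunt Z1: Z_in = Z1 || (Z2 + Z3) = 0.6278 - j20.65 Ω = 20.66∠-88.3° Ω.
Step 5 — Source phasor: V = 120∠44.4° V = 85.74 + j83.96 V.
Step 6 — Current: I = V / Z = -3.936 + j4.271 A = 5.808∠132.7° A.
Step 7 — Complex power: S = V·I* = 21.18 - j696.6 VA.
Step 8 — Real power: P = Re(S) = 21.18 W.
Step 9 — Reactive power: Q = Im(S) = -696.6 VAR.
Step 10 — Apparent power: |S| = 697 VA.
Step 11 — Power factor: PF = P/|S| = 0.03038 (leading).

(a) P = 21.18 W  (b) Q = -696.6 VAR  (c) S = 697 VA  (d) PF = 0.03038 (leading)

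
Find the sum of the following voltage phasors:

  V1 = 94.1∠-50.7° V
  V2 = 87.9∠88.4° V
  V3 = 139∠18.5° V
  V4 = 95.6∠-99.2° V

Step 1 — Convert each phasor to rectangular form:
  V1 = 94.1·(cos(-50.7°) + j·sin(-50.7°)) = 59.6 - j72.82 V
  V2 = 87.9·(cos(88.4°) + j·sin(88.4°)) = 2.454 + j87.87 V
  V3 = 139·(cos(18.5°) + j·sin(18.5°)) = 131.8 + j44.11 V
  V4 = 95.6·(cos(-99.2°) + j·sin(-99.2°)) = -15.28 - j94.37 V
Step 2 — Sum components: V_total = 178.6 - j35.22 V.
Step 3 — Convert to polar: |V_total| = 182 V, ∠V_total = -11.2°.

V_total = 182∠-11.2° V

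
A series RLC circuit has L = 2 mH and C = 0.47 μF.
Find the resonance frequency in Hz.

Step 1 — Resonance condition Im(Z)=0 gives ω₀ = 1/√(LC).
Step 2 — ω₀ = 1/√(0.002·4.7e-07) = 3.262e+04 rad/s.
Step 3 — f₀ = ω₀/(2π) = 5191 Hz.

f₀ = 5191 Hz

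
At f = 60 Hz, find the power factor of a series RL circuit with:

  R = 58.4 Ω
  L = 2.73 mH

Step 1 — Angular frequency: ω = 2π·f = 2π·60 = 377 rad/s.
Step 2 — Component impedances:
  R: Z = R = 58.4 Ω
  L: Z = jωL = j·377·0.00273 = 0 + j1.029 Ω
Step 3 — Series combination: Z_total = R + L = 58.4 + j1.029 Ω = 58.41∠1.0° Ω.
Step 4 — Power factor: PF = cos(φ) = Re(Z)/|Z| = 58.4/58.41 = 0.9998.
Step 5 — Type: Im(Z) = 1.029 ⇒ lagging (phase φ = 1.0°).

PF = 0.9998 (lagging, φ = 1.0°)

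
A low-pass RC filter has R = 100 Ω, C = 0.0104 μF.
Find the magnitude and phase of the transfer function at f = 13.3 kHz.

Step 1 — Angular frequency: ω = 2π·1.33e+04 = 8.357e+04 rad/s.
Step 2 — Transfer function: H(jω) = 1/(1 + jωRC).
Step 3 — Denominator: 1 + jωRC = 1 + j·8.357e+04·100·1.04e-08 = 1 + j0.08691.
Step 4 — H = 0.9925 - j0.08626.
Step 5 — Magnitude: |H| = 0.9962 (-0.0 dB); phase: φ = -5.0°.

|H| = 0.9962 (-0.0 dB), φ = -5.0°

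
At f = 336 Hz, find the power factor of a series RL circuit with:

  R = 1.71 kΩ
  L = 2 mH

Step 1 — Angular frequency: ω = 2π·f = 2π·336 = 2111 rad/s.
Step 2 — Component impedances:
  R: Z = R = 1710 Ω
  L: Z = jωL = j·2111·0.002 = 0 + j4.222 Ω
Step 3 — Series combination: Z_total = R + L = 1710 + j4.222 Ω = 1710∠0.1° Ω.
Step 4 — Power factor: PF = cos(φ) = Re(Z)/|Z| = 1710/1710 = 1.
Step 5 — Type: Im(Z) = 4.222 ⇒ lagging (phase φ = 0.1°).

PF = 1 (lagging, φ = 0.1°)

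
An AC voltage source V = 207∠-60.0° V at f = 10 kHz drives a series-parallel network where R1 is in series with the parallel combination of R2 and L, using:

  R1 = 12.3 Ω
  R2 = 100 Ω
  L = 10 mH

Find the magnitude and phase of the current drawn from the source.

Step 1 — Angular frequency: ω = 2π·f = 2π·1e+04 = 6.283e+04 rad/s.
Step 2 — Component impedances:
  R1: Z = R = 12.3 Ω
  R2: Z = R = 100 Ω
  L: Z = jωL = j·6.283e+04·0.01 = 0 + j628.3 Ω
Step 3 — Parallel branch: R2 || L = 1/(1/R2 + 1/L) = 97.53 + j15.52 Ω.
Step 4 — Series with R1: Z_total = R1 + (R2 || L) = 109.8 + j15.52 Ω = 110.9∠8.0° Ω.
Step 5 — Source phasor: V = 207∠-60.0° V = 103.5 - j179.3 V.
Step 6 — Ohm's law: I = V / Z_total = (103.5 - j179.3) / (109.8 + j15.52) = 0.6977 - j1.731 A.
Step 7 — Convert to polar: |I| = 1.866 A, ∠I = -68.0°.

I = 1.866∠-68.0° A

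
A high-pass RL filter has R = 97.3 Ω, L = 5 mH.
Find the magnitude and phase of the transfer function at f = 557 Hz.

Step 1 — Angular frequency: ω = 2π·557 = 3500 rad/s.
Step 2 — Transfer function: H(jω) = jωL/(R + jωL).
Step 3 — Numerator jωL = j·17.5; denominator R + jωL = 97.3 + j17.5.
Step 4 — H = 0.03133 + j0.1742.
Step 5 — Magnitude: |H| = 0.177 (-15.0 dB); phase: φ = 79.8°.

|H| = 0.177 (-15.0 dB), φ = 79.8°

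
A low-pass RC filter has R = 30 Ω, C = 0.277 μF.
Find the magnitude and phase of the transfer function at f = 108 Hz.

Step 1 — Angular frequency: ω = 2π·108 = 678.6 rad/s.
Step 2 — Transfer function: H(jω) = 1/(1 + jωRC).
Step 3 — Denominator: 1 + jωRC = 1 + j·678.6·30·2.77e-07 = 1 + j0.005639.
Step 4 — H = 1 - j0.005639.
Step 5 — Magnitude: |H| = 1 (-0.0 dB); phase: φ = -0.3°.

|H| = 1 (-0.0 dB), φ = -0.3°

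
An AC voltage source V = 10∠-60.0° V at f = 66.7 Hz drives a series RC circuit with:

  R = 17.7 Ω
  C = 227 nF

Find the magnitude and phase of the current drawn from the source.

Step 1 — Angular frequency: ω = 2π·f = 2π·66.7 = 419.1 rad/s.
Step 2 — Component impedances:
  R: Z = R = 17.7 Ω
  C: Z = 1/(jωC) = -j/(ω·C) = 0 - j1.051e+04 Ω
Step 3 — Series combination: Z_total = R + C = 17.7 - j1.051e+04 Ω = 1.051e+04∠-89.9° Ω.
Step 4 — Source phasor: V = 10∠-60.0° V = 5 - j8.66 V.
Step 5 — Ohm's law: I = V / Z_total = (5 - j8.66) / (17.7 - j1.051e+04) = 0.0008247 + j0.0004743 A.
Step 6 — Convert to polar: |I| = 0.0009513 A, ∠I = 29.9°.

I = 0.0009513∠29.9° A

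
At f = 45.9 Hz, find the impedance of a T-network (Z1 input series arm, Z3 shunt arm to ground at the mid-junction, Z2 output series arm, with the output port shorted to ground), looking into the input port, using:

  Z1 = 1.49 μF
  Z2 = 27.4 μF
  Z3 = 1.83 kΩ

Step 1 — Angular frequency: ω = 2π·f = 2π·45.9 = 288.4 rad/s.
Step 2 — Component impedances:
  Z1: Z = 1/(jωC) = -j/(ω·C) = 0 - j2327 Ω
  Z2: Z = 1/(jωC) = -j/(ω·C) = 0 - j126.5 Ω
  Z3: Z = R = 1830 Ω
Step 3 — With the output port shorted to ground, the output series arm Z2 runs from the junction to ground; the shunt arm Z3 also runs from the junction to ground. They appear in parallel: Z3 || Z2 = 8.709 - j125.9 Ω.
Step 4 — Series with input arm Z1: Z_in = Z1 + (Z3 || Z2) = 8.709 - j2453 Ω = 2453∠-89.8° Ω.

Z = 8.709 - j2453 Ω = 2453∠-89.8° Ω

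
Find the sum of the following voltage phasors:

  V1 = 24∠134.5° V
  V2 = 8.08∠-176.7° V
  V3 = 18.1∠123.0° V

Step 1 — Convert each phasor to rectangular form:
  V1 = 24·(cos(134.5°) + j·sin(134.5°)) = -16.82 + j17.12 V
  V2 = 8.08·(cos(-176.7°) + j·sin(-176.7°)) = -8.067 - j0.4651 V
  V3 = 18.1·(cos(123.0°) + j·sin(123.0°)) = -9.858 + j15.18 V
Step 2 — Sum components: V_total = -34.75 + j31.83 V.
Step 3 — Convert to polar: |V_total| = 47.12 V, ∠V_total = 137.5°.

V_total = 47.12∠137.5° V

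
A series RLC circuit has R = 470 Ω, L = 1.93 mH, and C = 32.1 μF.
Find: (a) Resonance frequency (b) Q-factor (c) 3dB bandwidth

Step 1 — Resonance: ω₀ = 1/√(LC) = 1/√(0.00193·3.21e-05) = 4018 rad/s.
Step 2 — f₀ = ω₀/(2π) = 639.4 Hz.
Step 3 — Series Q: Q = ω₀L/R = 4018·0.00193/470 = 0.0165.
Step 4 — Bandwidth: Δω = ω₀/Q = 2.435e+05 rad/s; BW = Δω/(2π) = 3.876e+04 Hz.

(a) f₀ = 639.4 Hz  (b) Q = 0.0165  (c) BW = 3.876e+04 Hz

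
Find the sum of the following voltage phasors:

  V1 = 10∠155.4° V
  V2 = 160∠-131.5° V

Step 1 — Convert each phasor to rectangular form:
  V1 = 10·(cos(155.4°) + j·sin(155.4°)) = -9.092 + j4.163 V
  V2 = 160·(cos(-131.5°) + j·sin(-131.5°)) = -106 - j119.8 V
Step 2 — Sum components: V_total = -115.1 - j115.7 V.
Step 3 — Convert to polar: |V_total| = 163.2 V, ∠V_total = -134.9°.

V_total = 163.2∠-134.9° V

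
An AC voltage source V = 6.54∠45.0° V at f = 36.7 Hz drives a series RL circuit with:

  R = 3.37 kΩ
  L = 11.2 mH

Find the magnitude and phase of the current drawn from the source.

Step 1 — Angular frequency: ω = 2π·f = 2π·36.7 = 230.6 rad/s.
Step 2 — Component impedances:
  R: Z = R = 3370 Ω
  L: Z = jωL = j·230.6·0.0112 = 0 + j2.583 Ω
Step 3 — Series combination: Z_total = R + L = 3370 + j2.583 Ω = 3370∠0.0° Ω.
Step 4 — Source phasor: V = 6.54∠45.0° V = 4.624 + j4.624 V.
Step 5 — Ohm's law: I = V / Z_total = (4.624 + j4.624) / (3370 + j2.583) = 0.001373 + j0.001371 A.
Step 6 — Convert to polar: |I| = 0.001941 A, ∠I = 45.0°.

I = 0.001941∠45.0° A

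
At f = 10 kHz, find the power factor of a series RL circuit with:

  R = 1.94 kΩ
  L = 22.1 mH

Step 1 — Angular frequency: ω = 2π·f = 2π·1e+04 = 6.283e+04 rad/s.
Step 2 — Component impedances:
  R: Z = R = 1940 Ω
  L: Z = jωL = j·6.283e+04·0.0221 = 0 + j1389 Ω
Step 3 — Series combination: Z_total = R + L = 1940 + j1389 Ω = 2386∠35.6° Ω.
Step 4 — Power factor: PF = cos(φ) = Re(Z)/|Z| = 1940/2385.7 = 0.8132.
Step 5 — Type: Im(Z) = 1389 ⇒ lagging (phase φ = 35.6°).

PF = 0.8132 (lagging, φ = 35.6°)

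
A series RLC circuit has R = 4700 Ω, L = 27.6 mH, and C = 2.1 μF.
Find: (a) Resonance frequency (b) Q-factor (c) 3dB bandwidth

Step 1 — Resonance: ω₀ = 1/√(LC) = 1/√(0.0276·2.1e-06) = 4154 rad/s.
Step 2 — f₀ = ω₀/(2π) = 661.1 Hz.
Step 3 — Series Q: Q = ω₀L/R = 4154·0.0276/4700 = 0.02439.
Step 4 — Bandwidth: Δω = ω₀/Q = 1.703e+05 rad/s; BW = Δω/(2π) = 2.71e+04 Hz.

(a) f₀ = 661.1 Hz  (b) Q = 0.02439  (c) BW = 2.71e+04 Hz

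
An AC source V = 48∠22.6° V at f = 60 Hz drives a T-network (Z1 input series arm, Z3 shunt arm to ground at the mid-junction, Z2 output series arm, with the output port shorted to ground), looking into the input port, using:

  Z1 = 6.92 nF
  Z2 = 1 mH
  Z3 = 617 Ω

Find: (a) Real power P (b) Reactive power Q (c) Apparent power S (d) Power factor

Step 1 — Angular frequency: ω = 2π·f = 2π·60 = 377 rad/s.
Step 2 — Component impedances:
  Z1: Z = 1/(jωC) = -j/(ω·C) = 0 - j3.833e+05 Ω
  Z2: Z = jωL = j·377·0.001 = 0 + j0.377 Ω
  Z3: Z = R = 617 Ω
Step 3 — With the output port shorted to ground, the output series arm Z2 runs from the junction to ground; the shunt arm Z3 also runs from the junction to ground. They appear in parallel: Z3 || Z2 = 0.0002303 + j0.377 Ω.
Step 4 — Series with input arm Z1: Z_in = Z1 + (Z3 || Z2) = 0 - j3.833e+05 Ω = 3.833e+05∠-90.0° Ω.
Step 5 — Source phasor: V = 48∠22.6° V = 44.31 + j18.45 V.
Step 6 — Current: I = V / Z = -4.812e-05 + j0.0001156 A = 0.0001252∠112.6° A.
Step 7 — Complex power: S = V·I* = 0 - j0.006011 VA.
Step 8 — Real power: P = Re(S) = 0 W.
Step 9 — Reactive power: Q = Im(S) = -0.006011 VAR.
Step 10 — Apparent power: |S| = 0.006011 VA.
Step 11 — Power factor: PF = P/|S| = 0 (leading).

(a) P = 0 W  (b) Q = -0.006011 VAR  (c) S = 0.006011 VA  (d) PF = 0 (leading)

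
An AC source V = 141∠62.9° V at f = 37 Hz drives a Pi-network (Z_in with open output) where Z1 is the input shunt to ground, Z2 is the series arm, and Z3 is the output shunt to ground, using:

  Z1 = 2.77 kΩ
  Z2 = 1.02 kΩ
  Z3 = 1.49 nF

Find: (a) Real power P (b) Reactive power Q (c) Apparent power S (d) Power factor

Step 1 — Angular frequency: ω = 2π·f = 2π·37 = 232.5 rad/s.
Step 2 — Component impedances:
  Z1: Z = R = 2770 Ω
  Z2: Z = R = 1020 Ω
  Z3: Z = 1/(jωC) = -j/(ω·C) = 0 - j2.887e+06 Ω
Step 3 — With open output, the series arm Z2 and the output shunt Z3 appear in series to ground: Z2 + Z3 = 1020 - j2.887e+06 Ω.
Step 4 — Parallel with input shunt Z1: Z_in = Z1 || (Z2 + Z3) = 2770 - j2.658 Ω = 2770∠-0.1° Ω.
Step 5 — Source phasor: V = 141∠62.9° V = 64.23 + j125.5 V.
Step 6 — Current: I = V / Z = 0.02314 + j0.04534 A = 0.0509∠63.0° A.
Step 7 — Complex power: S = V·I* = 7.177 - j0.006887 VA.
Step 8 — Real power: P = Re(S) = 7.177 W.
Step 9 — Reactive power: Q = Im(S) = -0.006887 VAR.
Step 10 — Apparent power: |S| = 7.177 VA.
Step 11 — Power factor: PF = P/|S| = 1 (leading).

(a) P = 7.177 W  (b) Q = -0.006887 VAR  (c) S = 7.177 VA  (d) PF = 1 (leading)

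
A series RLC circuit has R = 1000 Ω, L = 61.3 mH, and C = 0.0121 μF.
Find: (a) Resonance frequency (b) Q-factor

Step 1 — Resonance condition Im(Z)=0 gives ω₀ = 1/√(LC).
Step 2 — ω₀ = 1/√(0.0613·1.21e-08) = 3.672e+04 rad/s.
Step 3 — f₀ = ω₀/(2π) = 5844 Hz.
Step 4 — Series Q: Q = ω₀L/R = 3.672e+04·0.0613/1000 = 2.251.

(a) f₀ = 5844 Hz  (b) Q = 2.251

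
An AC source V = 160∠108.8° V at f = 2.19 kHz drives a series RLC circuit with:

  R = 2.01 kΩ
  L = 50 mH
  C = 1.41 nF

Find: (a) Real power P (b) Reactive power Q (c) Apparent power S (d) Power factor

Step 1 — Angular frequency: ω = 2π·f = 2π·2190 = 1.376e+04 rad/s.
Step 2 — Component impedances:
  R: Z = R = 2010 Ω
  L: Z = jωL = j·1.376e+04·0.05 = 0 + j688 Ω
  C: Z = 1/(jωC) = -j/(ω·C) = 0 - j5.154e+04 Ω
Step 3 — Series combination: Z_total = R + L + C = 2010 - j5.085e+04 Ω = 5.089e+04∠-87.7° Ω.
Step 4 — Source phasor: V = 160∠108.8° V = -51.56 + j151.5 V.
Step 5 — Current: I = V / Z = -0.003014 - j0.0008948 A = 0.003144∠-163.5° A.
Step 6 — Complex power: S = V·I* = 0.01987 - j0.5026 VA.
Step 7 — Real power: P = Re(S) = 0.01987 W.
Step 8 — Reactive power: Q = Im(S) = -0.5026 VAR.
Step 9 — Apparent power: |S| = 0.503 VA.
Step 10 — Power factor: PF = P/|S| = 0.03949 (leading).

(a) P = 0.01987 W  (b) Q = -0.5026 VAR  (c) S = 0.503 VA  (d) PF = 0.03949 (leading)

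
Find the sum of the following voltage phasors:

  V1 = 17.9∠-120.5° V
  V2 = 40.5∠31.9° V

Step 1 — Convert each phasor to rectangular form:
  V1 = 17.9·(cos(-120.5°) + j·sin(-120.5°)) = -9.085 - j15.42 V
  V2 = 40.5·(cos(31.9°) + j·sin(31.9°)) = 34.38 + j21.4 V
Step 2 — Sum components: V_total = 25.3 + j5.979 V.
Step 3 — Convert to polar: |V_total| = 26 V, ∠V_total = 13.3°.

V_total = 26∠13.3° V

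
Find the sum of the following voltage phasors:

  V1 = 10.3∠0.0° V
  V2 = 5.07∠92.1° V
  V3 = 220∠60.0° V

Step 1 — Convert each phasor to rectangular form:
  V1 = 10.3·(cos(0.0°) + j·sin(0.0°)) = 10.3 V
  V2 = 5.07·(cos(92.1°) + j·sin(92.1°)) = -0.1858 + j5.067 V
  V3 = 220·(cos(60.0°) + j·sin(60.0°)) = 110 + j190.5 V
Step 2 — Sum components: V_total = 120.1 + j195.6 V.
Step 3 — Convert to polar: |V_total| = 229.5 V, ∠V_total = 58.4°.

V_total = 229.5∠58.4° V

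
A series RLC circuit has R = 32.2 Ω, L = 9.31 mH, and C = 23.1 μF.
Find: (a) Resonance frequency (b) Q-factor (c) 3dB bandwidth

Step 1 — Resonance: ω₀ = 1/√(LC) = 1/√(0.00931·2.31e-05) = 2156 rad/s.
Step 2 — f₀ = ω₀/(2π) = 343.2 Hz.
Step 3 — Series Q: Q = ω₀L/R = 2156·0.00931/32.2 = 0.6235.
Step 4 — Bandwidth: Δω = ω₀/Q = 3459 rad/s; BW = Δω/(2π) = 550.5 Hz.

(a) f₀ = 343.2 Hz  (b) Q = 0.6235  (c) BW = 550.5 Hz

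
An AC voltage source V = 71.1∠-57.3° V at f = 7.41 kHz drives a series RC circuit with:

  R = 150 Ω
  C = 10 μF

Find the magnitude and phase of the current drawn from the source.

Step 1 — Angular frequency: ω = 2π·f = 2π·7410 = 4.656e+04 rad/s.
Step 2 — Component impedances:
  R: Z = R = 150 Ω
  C: Z = 1/(jωC) = -j/(ω·C) = 0 - j2.148 Ω
Step 3 — Series combination: Z_total = R + C = 150 - j2.148 Ω = 150∠-0.8° Ω.
Step 4 — Source phasor: V = 71.1∠-57.3° V = 38.41 - j59.83 V.
Step 5 — Ohm's law: I = V / Z_total = (38.41 - j59.83) / (150 - j2.148) = 0.2617 - j0.3951 A.
Step 6 — Convert to polar: |I| = 0.474 A, ∠I = -56.5°.

I = 0.474∠-56.5° A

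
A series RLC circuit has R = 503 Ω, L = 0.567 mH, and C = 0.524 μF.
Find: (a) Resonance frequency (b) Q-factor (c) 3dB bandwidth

Step 1 — Resonance: ω₀ = 1/√(LC) = 1/√(0.000567·5.24e-07) = 5.802e+04 rad/s.
Step 2 — f₀ = ω₀/(2π) = 9233 Hz.
Step 3 — Series Q: Q = ω₀L/R = 5.802e+04·0.000567/503 = 0.0654.
Step 4 — Bandwidth: Δω = ω₀/Q = 8.871e+05 rad/s; BW = Δω/(2π) = 1.412e+05 Hz.

(a) f₀ = 9233 Hz  (b) Q = 0.0654  (c) BW = 1.412e+05 Hz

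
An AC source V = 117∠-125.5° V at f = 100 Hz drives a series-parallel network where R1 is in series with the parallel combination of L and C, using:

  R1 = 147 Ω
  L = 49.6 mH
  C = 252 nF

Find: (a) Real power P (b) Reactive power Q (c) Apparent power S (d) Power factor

Step 1 — Angular frequency: ω = 2π·f = 2π·100 = 628.3 rad/s.
Step 2 — Component impedances:
  R1: Z = R = 147 Ω
  L: Z = jωL = j·628.3·0.0496 = 0 + j31.16 Ω
  C: Z = 1/(jωC) = -j/(ω·C) = 0 - j6316 Ω
Step 3 — Parallel branch: L || C = 1/(1/L + 1/C) = 0 + j31.32 Ω.
Step 4 — Series with R1: Z_total = R1 + (L || C) = 147 + j31.32 Ω = 150.3∠12.0° Ω.
Step 5 — Source phasor: V = 117∠-125.5° V = -67.94 - j95.25 V.
Step 6 — Current: I = V / Z = -0.5742 - j0.5256 A = 0.7784∠-137.5° A.
Step 7 — Complex power: S = V·I* = 89.08 + j18.98 VA.
Step 8 — Real power: P = Re(S) = 89.08 W.
Step 9 — Reactive power: Q = Im(S) = 18.98 VAR.
Step 10 — Apparent power: |S| = 91.08 VA.
Step 11 — Power factor: PF = P/|S| = 0.978 (lagging).

(a) P = 89.08 W  (b) Q = 18.98 VAR  (c) S = 91.08 VA  (d) PF = 0.978 (lagging)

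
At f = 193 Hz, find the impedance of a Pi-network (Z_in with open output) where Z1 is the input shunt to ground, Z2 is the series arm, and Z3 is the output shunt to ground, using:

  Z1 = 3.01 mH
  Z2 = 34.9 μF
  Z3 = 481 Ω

Step 1 — Angular frequency: ω = 2π·f = 2π·193 = 1213 rad/s.
Step 2 — Component impedances:
  Z1: Z = jωL = j·1213·0.00301 = 0 + j3.65 Ω
  Z2: Z = 1/(jωC) = -j/(ω·C) = 0 - j23.63 Ω
  Z3: Z = R = 481 Ω
Step 3 — With open output, the series arm Z2 and the output shunt Z3 appear in series to ground: Z2 + Z3 = 481 - j23.63 Ω.
Step 4 — Parallel with input shunt Z1: Z_in = Z1 || (Z2 + Z3) = 0.02765 + j3.651 Ω = 3.651∠89.6° Ω.

Z = 0.02765 + j3.651 Ω = 3.651∠89.6° Ω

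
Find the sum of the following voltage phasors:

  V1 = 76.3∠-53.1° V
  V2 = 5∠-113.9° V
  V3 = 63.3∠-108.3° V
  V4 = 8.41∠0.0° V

Step 1 — Convert each phasor to rectangular form:
  V1 = 76.3·(cos(-53.1°) + j·sin(-53.1°)) = 45.81 - j61.02 V
  V2 = 5·(cos(-113.9°) + j·sin(-113.9°)) = -2.026 - j4.571 V
  V3 = 63.3·(cos(-108.3°) + j·sin(-108.3°)) = -19.88 - j60.1 V
  V4 = 8.41·(cos(0.0°) + j·sin(0.0°)) = 8.41 V
Step 2 — Sum components: V_total = 32.32 - j125.7 V.
Step 3 — Convert to polar: |V_total| = 129.8 V, ∠V_total = -75.6°.

V_total = 129.8∠-75.6° V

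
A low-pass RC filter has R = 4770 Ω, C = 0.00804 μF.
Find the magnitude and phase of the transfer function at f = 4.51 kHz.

Step 1 — Angular frequency: ω = 2π·4510 = 2.834e+04 rad/s.
Step 2 — Transfer function: H(jω) = 1/(1 + jωRC).
Step 3 — Denominator: 1 + jωRC = 1 + j·2.834e+04·4770·8.04e-09 = 1 + j1.087.
Step 4 — H = 0.4585 - j0.4983.
Step 5 — Magnitude: |H| = 0.6771 (-3.4 dB); phase: φ = -47.4°.

|H| = 0.6771 (-3.4 dB), φ = -47.4°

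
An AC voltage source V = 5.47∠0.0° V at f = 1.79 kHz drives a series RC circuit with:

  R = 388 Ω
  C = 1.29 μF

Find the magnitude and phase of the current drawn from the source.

Step 1 — Angular frequency: ω = 2π·f = 2π·1790 = 1.125e+04 rad/s.
Step 2 — Component impedances:
  R: Z = R = 388 Ω
  C: Z = 1/(jωC) = -j/(ω·C) = 0 - j68.93 Ω
Step 3 — Series combination: Z_total = R + C = 388 - j68.93 Ω = 394.1∠-10.1° Ω.
Step 4 — Source phasor: V = 5.47∠0.0° V = 5.47 V.
Step 5 — Ohm's law: I = V / Z_total = (5.47) / (388 - j68.93) = 0.01367 + j0.002428 A.
Step 6 — Convert to polar: |I| = 0.01388 A, ∠I = 10.1°.

I = 0.01388∠10.1° A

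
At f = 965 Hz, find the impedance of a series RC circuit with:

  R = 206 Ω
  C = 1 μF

Step 1 — Angular frequency: ω = 2π·f = 2π·965 = 6063 rad/s.
Step 2 — Component impedances:
  R: Z = R = 206 Ω
  C: Z = 1/(jωC) = -j/(ω·C) = 0 - j164.9 Ω
Step 3 — Series combination: Z_total = R + C = 206 - j164.9 Ω = 263.9∠-38.7° Ω.

Z = 206 - j164.9 Ω = 263.9∠-38.7° Ω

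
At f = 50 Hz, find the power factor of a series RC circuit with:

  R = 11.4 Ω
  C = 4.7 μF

Step 1 — Angular frequency: ω = 2π·f = 2π·50 = 314.2 rad/s.
Step 2 — Component impedances:
  R: Z = R = 11.4 Ω
  C: Z = 1/(jωC) = -j/(ω·C) = 0 - j677.3 Ω
Step 3 — Series combination: Z_total = R + C = 11.4 - j677.3 Ω = 677.4∠-89.0° Ω.
Step 4 — Power factor: PF = cos(φ) = Re(Z)/|Z| = 11.4/677.4 = 0.01683.
Step 5 — Type: Im(Z) = -677.3 ⇒ leading (phase φ = -89.0°).

PF = 0.01683 (leading, φ = -89.0°)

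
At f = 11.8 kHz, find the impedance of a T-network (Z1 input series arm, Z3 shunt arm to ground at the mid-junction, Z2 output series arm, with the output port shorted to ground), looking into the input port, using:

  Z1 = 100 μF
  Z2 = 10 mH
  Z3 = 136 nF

Step 1 — Angular frequency: ω = 2π·f = 2π·1.18e+04 = 7.414e+04 rad/s.
Step 2 — Component impedances:
  Z1: Z = 1/(jωC) = -j/(ω·C) = 0 - j0.1349 Ω
  Z2: Z = jωL = j·7.414e+04·0.01 = 0 + j741.4 Ω
  Z3: Z = 1/(jωC) = -j/(ω·C) = 0 - j99.17 Ω
Step 3 — With the output port shorted to ground, the output series arm Z2 runs from the junction to ground; the shunt arm Z3 also runs from the junction to ground. They appear in parallel: Z3 || Z2 = 0 - j114.5 Ω.
Step 4 — Series with input arm Z1: Z_in = Z1 + (Z3 || Z2) = 0 - j114.6 Ω = 114.6∠-90.0° Ω.

Z = 0 - j114.6 Ω = 114.6∠-90.0° Ω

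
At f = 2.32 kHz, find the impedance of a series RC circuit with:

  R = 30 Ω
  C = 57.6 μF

Step 1 — Angular frequency: ω = 2π·f = 2π·2320 = 1.458e+04 rad/s.
Step 2 — Component impedances:
  R: Z = R = 30 Ω
  C: Z = 1/(jωC) = -j/(ω·C) = 0 - j1.191 Ω
Step 3 — Series combination: Z_total = R + C = 30 - j1.191 Ω = 30.02∠-2.3° Ω.

Z = 30 - j1.191 Ω = 30.02∠-2.3° Ω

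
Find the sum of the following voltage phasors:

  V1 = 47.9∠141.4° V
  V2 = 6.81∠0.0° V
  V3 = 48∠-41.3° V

Step 1 — Convert each phasor to rectangular form:
  V1 = 47.9·(cos(141.4°) + j·sin(141.4°)) = -37.43 + j29.88 V
  V2 = 6.81·(cos(0.0°) + j·sin(0.0°)) = 6.81 V
  V3 = 48·(cos(-41.3°) + j·sin(-41.3°)) = 36.06 - j31.68 V
Step 2 — Sum components: V_total = 5.436 - j1.796 V.
Step 3 — Convert to polar: |V_total| = 5.725 V, ∠V_total = -18.3°.

V_total = 5.725∠-18.3° V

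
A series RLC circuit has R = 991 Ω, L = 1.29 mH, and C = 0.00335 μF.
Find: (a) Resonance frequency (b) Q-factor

Step 1 — Resonance condition Im(Z)=0 gives ω₀ = 1/√(LC).
Step 2 — ω₀ = 1/√(0.00129·3.35e-09) = 4.81e+05 rad/s.
Step 3 — f₀ = ω₀/(2π) = 7.656e+04 Hz.
Step 4 — Series Q: Q = ω₀L/R = 4.81e+05·0.00129/991 = 0.6262.

(a) f₀ = 7.656e+04 Hz  (b) Q = 0.6262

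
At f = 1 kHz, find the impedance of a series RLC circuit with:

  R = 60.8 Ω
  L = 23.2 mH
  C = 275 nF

Step 1 — Angular frequency: ω = 2π·f = 2π·1000 = 6283 rad/s.
Step 2 — Component impedances:
  R: Z = R = 60.8 Ω
  L: Z = jωL = j·6283·0.0232 = 0 + j145.8 Ω
  C: Z = 1/(jωC) = -j/(ω·C) = 0 - j578.7 Ω
Step 3 — Series combination: Z_total = R + L + C = 60.8 - j433 Ω = 437.2∠-82.0° Ω.

Z = 60.8 - j433 Ω = 437.2∠-82.0° Ω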